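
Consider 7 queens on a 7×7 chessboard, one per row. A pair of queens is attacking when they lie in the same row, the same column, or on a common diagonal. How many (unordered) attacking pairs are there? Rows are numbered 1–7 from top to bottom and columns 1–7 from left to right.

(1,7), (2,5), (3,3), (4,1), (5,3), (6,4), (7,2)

3

Same column: (3,3)–(5,3) (column 3).
Same diagonal: (1,7)–(5,3) (|1−5| = |7−3| = 4); (5,3)–(6,4) (|5−6| = |3−4| = 1).
Total attacking pairs: 3.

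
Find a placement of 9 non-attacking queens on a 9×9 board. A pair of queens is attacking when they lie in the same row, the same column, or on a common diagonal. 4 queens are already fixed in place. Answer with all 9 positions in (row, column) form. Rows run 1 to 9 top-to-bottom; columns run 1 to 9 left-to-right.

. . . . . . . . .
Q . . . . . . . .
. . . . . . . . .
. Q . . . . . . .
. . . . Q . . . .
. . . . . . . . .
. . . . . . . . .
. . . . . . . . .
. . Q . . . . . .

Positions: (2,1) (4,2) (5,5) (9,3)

Row 1: attacked by (2,1)→{1,2}; (4,2)→{2,5}; (5,5)→{1,5,9}; (9,3)→{3}. Safe: 4, 6, 7, 8. Place at column 7.
Row 3: attacked by (1,7)→{5,7,9}; (2,1)→{1,2}; (4,2)→{1,2,3}; (5,5)→{3,5,7}; (9,3)→{3,9}. Safe: 4, 6, 8. Place at column 6.
Row 6: attacked by (1,7)→{2,7}; (2,1)→{1,5}; (3,6)→{3,6,9}; (4,2)→{2,4}; (5,5)→{4,5,6}; (9,3)→{3,6}. Safe: 8. Place at column 8.
Row 7: attacked by (1,7)→{1,7}; (2,1)→{1,6}; (3,6)→{2,6}; (4,2)→{2,5}; (5,5)→{3,5,7}; (6,8)→{7,8,9}; (9,3)→{1,3,5}. Safe: 4. Place at column 4.
Row 8: attacked by (1,7)→{7}; (2,1)→{1,7}; (3,6)→{1,6}; (4,2)→{2,6}; (5,5)→{2,5,8}; (6,8)→{6,8}; (7,4)→{3,4,5}; (9,3)→{2,3,4}. Safe: 9. Place at column 9.
Columns [7, 1, 6, 2, 5, 8, 4, 9, 3], r−c [-6, 1, -3, 2, 0, -2, 3, -1, 6], r+c [8, 3, 9, 6, 10, 14, 11, 17, 12] are all distinct, so no two queens attack.

(1,7) (2,1) (3,6) (4,2) (5,5) (6,8) (7,4) (8,9) (9,3)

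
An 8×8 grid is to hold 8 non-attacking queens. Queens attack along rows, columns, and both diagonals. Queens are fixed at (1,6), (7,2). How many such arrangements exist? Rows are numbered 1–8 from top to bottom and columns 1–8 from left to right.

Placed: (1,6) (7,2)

5

Branch on row 2: col 1 → 0; col 3 → 4; col 4 → 1; col 8 → 0.
Sum: 0 + 4 + 1 + 0 = 5.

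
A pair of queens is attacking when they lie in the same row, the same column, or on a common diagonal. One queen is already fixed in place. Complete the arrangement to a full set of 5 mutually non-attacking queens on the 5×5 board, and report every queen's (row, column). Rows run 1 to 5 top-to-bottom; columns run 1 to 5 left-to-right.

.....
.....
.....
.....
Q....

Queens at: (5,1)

(1,3) (2,5) (3,2) (4,4) (5,1)

Row 1: attacked by (5,1)→{1,5}. Safe: 2, 3, 4. Place at column 3.
Row 2: attacked by (1,3)→{2,3,4}; (5,1)→{1,4}. Safe: 5. Place at column 5.
Row 3: attacked by (1,3)→{1,3,5}; (2,5)→{4,5}; (5,1)→{1,3}. Safe: 2. Place at column 2.
Row 4: attacked by (1,3)→{3}; (2,5)→{3,5}; (3,2)→{1,2,3}; (5,1)→{1,2}. Safe: 4. Place at column 4.
Columns [3, 5, 2, 4, 1], r−c [-2, -3, 1, 0, 4], r+c [4, 7, 5, 8, 6] are all distinct, so no two queens attack.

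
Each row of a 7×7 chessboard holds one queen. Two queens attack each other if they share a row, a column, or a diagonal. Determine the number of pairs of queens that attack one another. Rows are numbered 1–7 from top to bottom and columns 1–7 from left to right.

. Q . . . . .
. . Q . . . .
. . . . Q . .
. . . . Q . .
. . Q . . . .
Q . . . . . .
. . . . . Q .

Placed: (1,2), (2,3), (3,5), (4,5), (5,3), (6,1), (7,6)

Same column: (2,3)–(5,3) (column 3); (3,5)–(4,5) (column 5).
Same diagonal: (1,2)–(2,3) (|1−2| = |2−3| = 1); (1,2)–(4,5) (|1−4| = |2−5| = 3); (2,3)–(4,5) (|2−4| = |3−5| = 2); (3,5)–(5,3) (|3−5| = |5−3| = 2).
Total attacking pairs: 6.

6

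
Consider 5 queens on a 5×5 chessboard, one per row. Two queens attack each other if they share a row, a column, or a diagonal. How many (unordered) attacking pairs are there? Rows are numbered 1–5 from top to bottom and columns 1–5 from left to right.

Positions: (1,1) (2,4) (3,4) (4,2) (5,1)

Same column: (1,1)–(5,1) (column 1); (2,4)–(3,4) (column 4).
Same diagonal: (2,4)–(4,2) (|2−4| = |4−2| = 2); (2,4)–(5,1) (|2−5| = |4−1| = 3); (4,2)–(5,1) (|4−5| = |2−1| = 1).
Total attacking pairs: 5.

5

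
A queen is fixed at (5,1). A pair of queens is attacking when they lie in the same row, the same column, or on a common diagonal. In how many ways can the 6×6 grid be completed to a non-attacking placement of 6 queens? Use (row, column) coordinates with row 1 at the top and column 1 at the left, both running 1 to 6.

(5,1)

Branch on row 1: col 2 → 0; col 3 → 1; col 4 → 0; col 6 → 0.
Sum: 0 + 1 + 0 + 0 = 1.

1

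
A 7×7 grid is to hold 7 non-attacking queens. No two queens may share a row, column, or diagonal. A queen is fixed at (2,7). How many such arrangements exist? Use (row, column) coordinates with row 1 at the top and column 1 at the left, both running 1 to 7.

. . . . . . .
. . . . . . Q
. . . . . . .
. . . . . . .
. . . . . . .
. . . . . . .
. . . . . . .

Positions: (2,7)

Branch on row 1: col 1 → 0; col 2 → 1; col 3 → 2; col 4 → 2; col 5 → 2.
Sum: 0 + 1 + 2 + 2 + 2 = 7.

7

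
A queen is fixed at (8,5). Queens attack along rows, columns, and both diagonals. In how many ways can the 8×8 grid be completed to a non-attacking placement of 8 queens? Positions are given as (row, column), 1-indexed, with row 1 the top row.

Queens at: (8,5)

Branch on row 1: col 1 → 1; col 2 → 3; col 3 → 4; col 4 → 3; col 6 → 3; col 7 → 3; col 8 → 1.
Sum: 1 + 3 + 4 + 3 + 3 + 3 + 1 = 18.

18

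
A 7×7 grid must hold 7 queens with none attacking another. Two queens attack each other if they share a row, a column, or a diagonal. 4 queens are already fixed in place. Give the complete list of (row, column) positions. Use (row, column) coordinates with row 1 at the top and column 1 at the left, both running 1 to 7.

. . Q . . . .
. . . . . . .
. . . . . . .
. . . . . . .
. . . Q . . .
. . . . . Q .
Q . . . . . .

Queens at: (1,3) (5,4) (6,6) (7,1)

Row 2: attacked by (1,3)→{2,3,4}; (5,4)→{1,4,7}; (6,6)→{2,6}; (7,1)→{1,6}. Safe: 5. Place at column 5.
Row 3: attacked by (1,3)→{1,3,5}; (2,5)→{4,5,6}; (5,4)→{2,4,6}; (6,6)→{3,6}; (7,1)→{1,5}. Safe: 7. Place at column 7.
Row 4: attacked by (1,3)→{3,6}; (2,5)→{3,5,7}; (3,7)→{6,7}; (5,4)→{3,4,5}; (6,6)→{4,6}; (7,1)→{1,4}. Safe: 2. Place at column 2.
Columns [3, 5, 7, 2, 4, 6, 1], r−c [-2, -3, -4, 2, 1, 0, 6], r+c [4, 7, 10, 6, 9, 12, 8] are all distinct, so no two queens attack.

(1,3) (2,5) (3,7) (4,2) (5,4) (6,6) (7,1)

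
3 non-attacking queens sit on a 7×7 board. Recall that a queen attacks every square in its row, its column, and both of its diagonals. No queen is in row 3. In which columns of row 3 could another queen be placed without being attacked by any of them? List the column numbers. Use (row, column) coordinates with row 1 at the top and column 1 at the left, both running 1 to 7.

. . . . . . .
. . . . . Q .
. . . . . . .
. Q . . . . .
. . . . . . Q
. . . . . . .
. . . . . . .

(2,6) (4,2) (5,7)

columns 4

(2,6) attacks row 3 at column 6 and diagonals 5, 7.
(4,2) attacks row 3 at column 2 and diagonals 1, 3.
(5,7) attacks row 3 at column 7 and diagonals 5.
Attacked columns: {1, 2, 3, 5, 6, 7}. Safe: {4}.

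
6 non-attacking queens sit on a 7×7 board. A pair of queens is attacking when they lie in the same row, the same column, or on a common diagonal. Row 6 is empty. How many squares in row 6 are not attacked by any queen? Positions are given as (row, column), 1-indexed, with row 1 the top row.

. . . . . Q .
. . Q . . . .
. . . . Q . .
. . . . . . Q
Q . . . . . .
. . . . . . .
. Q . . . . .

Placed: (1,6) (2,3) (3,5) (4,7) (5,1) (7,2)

1

(1,6) attacks row 6 at column 6 and diagonals 1.
(2,3) attacks row 6 at column 3 and diagonals 7.
(3,5) attacks row 6 at column 5 and diagonals 2.
(4,7) attacks row 6 at column 7 and diagonals 5.
(5,1) attacks row 6 at column 1 and diagonals 2.
(7,2) attacks row 6 at column 2 and diagonals 1, 3.
Attacked columns: {1, 2, 3, 5, 6, 7}. Safe: {4}.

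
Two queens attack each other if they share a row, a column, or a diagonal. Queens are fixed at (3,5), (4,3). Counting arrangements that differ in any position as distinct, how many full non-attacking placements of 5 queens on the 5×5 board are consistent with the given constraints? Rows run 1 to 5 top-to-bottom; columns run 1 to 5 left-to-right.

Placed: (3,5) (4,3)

1

Branch on row 1: col 1 → 0; col 2 → 0; col 4 → 1.
Sum: 0 + 0 + 1 = 1.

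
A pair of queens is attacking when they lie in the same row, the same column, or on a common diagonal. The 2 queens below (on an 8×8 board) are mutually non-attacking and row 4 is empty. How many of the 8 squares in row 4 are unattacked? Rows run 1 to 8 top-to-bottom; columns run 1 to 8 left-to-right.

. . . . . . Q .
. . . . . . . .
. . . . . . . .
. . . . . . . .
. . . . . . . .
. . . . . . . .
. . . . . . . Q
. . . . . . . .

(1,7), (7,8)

4

(1,7) attacks row 4 at column 7 and diagonals 4.
(7,8) attacks row 4 at column 8 and diagonals 5.
Attacked columns: {4, 5, 7, 8}. Safe: {1, 2, 3, 6}.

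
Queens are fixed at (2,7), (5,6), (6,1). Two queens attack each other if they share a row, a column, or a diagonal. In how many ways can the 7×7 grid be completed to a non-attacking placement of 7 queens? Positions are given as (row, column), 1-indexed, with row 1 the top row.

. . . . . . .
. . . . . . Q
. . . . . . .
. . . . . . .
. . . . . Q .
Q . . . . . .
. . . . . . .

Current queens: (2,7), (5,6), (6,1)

Branch on row 1: col 3 → 1; col 4 → 1; col 5 → 1.
Sum: 1 + 1 + 1 = 3.

3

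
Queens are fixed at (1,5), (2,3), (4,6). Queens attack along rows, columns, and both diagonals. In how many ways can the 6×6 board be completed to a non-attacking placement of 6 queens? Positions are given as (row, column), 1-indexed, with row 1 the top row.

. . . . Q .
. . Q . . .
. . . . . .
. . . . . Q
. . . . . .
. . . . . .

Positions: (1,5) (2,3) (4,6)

1

Branch on row 3: col 1 → 1.
Sum: 1 = 1.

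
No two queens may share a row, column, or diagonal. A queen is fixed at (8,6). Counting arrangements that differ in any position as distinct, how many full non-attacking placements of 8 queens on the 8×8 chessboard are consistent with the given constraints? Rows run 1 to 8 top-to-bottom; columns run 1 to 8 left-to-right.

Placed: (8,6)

Branch on row 1: col 1 → 0; col 2 → 0; col 3 → 5; col 4 → 4; col 5 → 3; col 7 → 2; col 8 → 2.
Sum: 0 + 0 + 5 + 4 + 3 + 2 + 2 = 16.

16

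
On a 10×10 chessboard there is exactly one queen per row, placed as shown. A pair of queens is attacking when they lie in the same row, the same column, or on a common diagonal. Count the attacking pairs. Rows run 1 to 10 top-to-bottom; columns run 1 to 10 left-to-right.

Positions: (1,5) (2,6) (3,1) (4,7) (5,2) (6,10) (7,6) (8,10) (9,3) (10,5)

Same column: (1,5)–(10,5) (column 5); (2,6)–(7,6) (column 6); (6,10)–(8,10) (column 10).
Same diagonal: (1,5)–(2,6) (|1−2| = |5−6| = 1); (1,5)–(6,10) (|1−6| = |5−10| = 5); (2,6)–(6,10) (|2−6| = |6−10| = 4).
Total attacking pairs: 6.

6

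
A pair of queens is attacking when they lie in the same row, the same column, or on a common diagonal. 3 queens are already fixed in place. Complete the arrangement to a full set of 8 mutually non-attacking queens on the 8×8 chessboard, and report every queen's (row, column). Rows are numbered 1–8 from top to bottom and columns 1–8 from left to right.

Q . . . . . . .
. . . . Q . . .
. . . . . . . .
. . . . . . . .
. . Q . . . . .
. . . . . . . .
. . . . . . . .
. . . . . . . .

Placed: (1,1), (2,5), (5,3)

(1,1) (2,5) (3,8) (4,6) (5,3) (6,7) (7,2) (8,4)

Row 3: attacked by (1,1)→{1,3}; (2,5)→{4,5,6}; (5,3)→{1,3,5}. Safe: 2, 7, 8. Place at column 8.
Row 4: attacked by (1,1)→{1,4}; (2,5)→{3,5,7}; (3,8)→{7,8}; (5,3)→{2,3,4}. Safe: 6. Place at column 6.
Row 6: attacked by (1,1)→{1,6}; (2,5)→{1,5}; (3,8)→{5,8}; (4,6)→{4,6,8}; (5,3)→{2,3,4}. Safe: 7. Place at column 7.
Row 7: attacked by (1,1)→{1,7}; (2,5)→{5}; (3,8)→{4,8}; (4,6)→{3,6}; (5,3)→{1,3,5}; (6,7)→{6,7,8}. Safe: 2. Place at column 2.
Row 8: attacked by (1,1)→{1,8}; (2,5)→{5}; (3,8)→{3,8}; (4,6)→{2,6}; (5,3)→{3,6}; (6,7)→{5,7}; (7,2)→{1,2,3}. Safe: 4. Place at column 4.
Columns [1, 5, 8, 6, 3, 7, 2, 4], r−c [0, -3, -5, -2, 2, -1, 5, 4], r+c [2, 7, 11, 10, 8, 13, 9, 12] are all distinct, so no two queens attack.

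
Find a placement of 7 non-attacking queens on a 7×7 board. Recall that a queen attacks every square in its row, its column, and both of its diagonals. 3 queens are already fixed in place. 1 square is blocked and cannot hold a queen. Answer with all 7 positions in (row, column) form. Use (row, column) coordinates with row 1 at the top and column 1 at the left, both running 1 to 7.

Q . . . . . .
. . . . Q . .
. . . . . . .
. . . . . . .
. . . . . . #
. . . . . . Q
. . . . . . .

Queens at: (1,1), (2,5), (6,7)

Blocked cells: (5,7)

(1,1) (2,5) (3,2) (4,6) (5,3) (6,7) (7,4)

Row 3: attacked by (1,1)→{1,3}; (2,5)→{4,5,6}; (6,7)→{4,7}. Safe: 2. Place at column 2.
Row 4: attacked by (1,1)→{1,4}; (2,5)→{3,5,7}; (3,2)→{1,2,3}; (6,7)→{5,7}. Safe: 6. Place at column 6.
Row 5: attacked by (1,1)→{1,5}; (2,5)→{2,5}; (3,2)→{2,4}; (4,6)→{5,6,7}; (6,7)→{6,7}. Blocked: 7. Safe: 3. Place at column 3.
Row 7: attacked by (1,1)→{1,7}; (2,5)→{5}; (3,2)→{2,6}; (4,6)→{3,6}; (5,3)→{1,3,5}; (6,7)→{6,7}. Safe: 4. Place at column 4.
Columns [1, 5, 2, 6, 3, 7, 4], r−c [0, -3, 1, -2, 2, -1, 3], r+c [2, 7, 5, 10, 8, 13, 11] are all distinct, so no two queens attack.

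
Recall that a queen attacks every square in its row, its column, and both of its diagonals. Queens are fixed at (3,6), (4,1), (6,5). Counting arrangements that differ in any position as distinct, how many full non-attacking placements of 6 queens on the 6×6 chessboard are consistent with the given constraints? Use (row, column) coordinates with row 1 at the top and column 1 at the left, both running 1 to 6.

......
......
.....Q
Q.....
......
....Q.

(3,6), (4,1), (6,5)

1

Branch on row 1: col 2 → 1; col 3 → 0.
Sum: 1 + 0 = 1.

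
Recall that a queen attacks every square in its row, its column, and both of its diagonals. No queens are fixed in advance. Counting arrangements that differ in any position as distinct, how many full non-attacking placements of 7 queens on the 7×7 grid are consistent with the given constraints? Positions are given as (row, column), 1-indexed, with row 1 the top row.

Branch on row 1: col 1 → 4; col 2 → 7; col 3 → 6; col 4 → 6; col 5 → 6; col 6 → 7; col 7 → 4.
Sum: 4 + 7 + 6 + 6 + 6 + 7 + 4 = 40.
(This is the classic 7-queens count.)

40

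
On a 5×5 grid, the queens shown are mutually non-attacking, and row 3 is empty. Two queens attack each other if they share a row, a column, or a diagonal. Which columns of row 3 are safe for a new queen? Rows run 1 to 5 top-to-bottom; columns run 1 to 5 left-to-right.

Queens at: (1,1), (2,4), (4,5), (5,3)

columns 2

(1,1) attacks row 3 at column 1 and diagonals 3.
(2,4) attacks row 3 at column 4 and diagonals 3, 5.
(4,5) attacks row 3 at column 5 and diagonals 4.
(5,3) attacks row 3 at column 3 and diagonals 1, 5.
Attacked columns: {1, 3, 4, 5}. Safe: {2}.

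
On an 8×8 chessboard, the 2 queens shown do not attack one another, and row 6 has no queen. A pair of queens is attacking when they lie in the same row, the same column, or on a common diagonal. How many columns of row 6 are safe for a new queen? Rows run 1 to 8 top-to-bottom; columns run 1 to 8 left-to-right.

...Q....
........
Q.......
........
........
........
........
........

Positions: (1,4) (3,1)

6

(1,4) attacks row 6 at column 4.
(3,1) attacks row 6 at column 1 and diagonals 4.
Attacked columns: {1, 4}. Safe: {2, 3, 5, 6, 7, 8}.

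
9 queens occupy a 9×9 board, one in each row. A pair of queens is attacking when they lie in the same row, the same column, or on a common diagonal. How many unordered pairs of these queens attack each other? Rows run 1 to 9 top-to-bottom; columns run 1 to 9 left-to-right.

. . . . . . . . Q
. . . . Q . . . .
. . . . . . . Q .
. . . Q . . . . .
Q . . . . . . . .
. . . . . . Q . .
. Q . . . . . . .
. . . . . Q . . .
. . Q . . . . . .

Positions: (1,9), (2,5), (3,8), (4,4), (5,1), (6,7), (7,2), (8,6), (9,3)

0

All columns are distinct and no two queens satisfy |Δrow| = |Δcol|, so no pair attacks.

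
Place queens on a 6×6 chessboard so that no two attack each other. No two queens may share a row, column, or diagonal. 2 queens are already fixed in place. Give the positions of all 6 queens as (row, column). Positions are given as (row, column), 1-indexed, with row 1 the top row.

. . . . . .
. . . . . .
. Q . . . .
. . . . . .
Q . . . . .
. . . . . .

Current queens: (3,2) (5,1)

(1,3) (2,6) (3,2) (4,5) (5,1) (6,4)

Row 1: attacked by (3,2)→{2,4}; (5,1)→{1,5}. Safe: 3, 6. Place at column 3.
Row 2: attacked by (1,3)→{2,3,4}; (3,2)→{1,2,3}; (5,1)→{1,4}. Safe: 5, 6. Place at column 6.
Row 4: attacked by (1,3)→{3,6}; (2,6)→{4,6}; (3,2)→{1,2,3}; (5,1)→{1,2}. Safe: 5. Place at column 5.
Row 6: attacked by (1,3)→{3}; (2,6)→{2,6}; (3,2)→{2,5}; (4,5)→{3,5}; (5,1)→{1,2}. Safe: 4. Place at column 4.
Columns [3, 6, 2, 5, 1, 4], r−c [-2, -4, 1, -1, 4, 2], r+c [4, 8, 5, 9, 6, 10] are all distinct, so no two queens attack.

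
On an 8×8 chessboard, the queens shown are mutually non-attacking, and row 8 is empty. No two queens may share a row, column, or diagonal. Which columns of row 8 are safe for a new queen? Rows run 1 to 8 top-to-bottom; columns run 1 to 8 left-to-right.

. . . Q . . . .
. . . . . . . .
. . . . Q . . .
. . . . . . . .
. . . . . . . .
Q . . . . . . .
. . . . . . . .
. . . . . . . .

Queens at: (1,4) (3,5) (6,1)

(1,4) attacks row 8 at column 4.
(3,5) attacks row 8 at column 5.
(6,1) attacks row 8 at column 1 and diagonals 3.
Attacked columns: {1, 3, 4, 5}. Safe: {2, 6, 7, 8}.

columns 2, 6, 7, 8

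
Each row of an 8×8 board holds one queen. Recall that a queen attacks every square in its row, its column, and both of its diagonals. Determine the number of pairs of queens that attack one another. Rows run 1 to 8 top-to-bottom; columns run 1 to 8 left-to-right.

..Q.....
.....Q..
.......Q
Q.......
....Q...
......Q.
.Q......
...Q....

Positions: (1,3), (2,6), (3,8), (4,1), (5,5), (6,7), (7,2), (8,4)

0

All columns are distinct and no two queens satisfy |Δrow| = |Δcol|, so no pair attacks.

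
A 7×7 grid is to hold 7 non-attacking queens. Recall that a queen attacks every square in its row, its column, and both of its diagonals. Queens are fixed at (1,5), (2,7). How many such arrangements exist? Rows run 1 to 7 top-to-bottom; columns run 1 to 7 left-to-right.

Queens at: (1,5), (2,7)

2

Branch on row 3: col 1 → 0; col 2 → 2; col 4 → 0.
Sum: 0 + 2 + 0 = 2.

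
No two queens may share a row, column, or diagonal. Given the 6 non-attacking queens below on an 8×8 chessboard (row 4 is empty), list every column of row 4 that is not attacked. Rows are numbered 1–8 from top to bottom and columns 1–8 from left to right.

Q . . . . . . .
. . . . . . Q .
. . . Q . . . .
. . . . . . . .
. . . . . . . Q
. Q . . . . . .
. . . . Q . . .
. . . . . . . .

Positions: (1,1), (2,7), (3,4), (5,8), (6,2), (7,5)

columns 6

(1,1) attacks row 4 at column 1 and diagonals 4.
(2,7) attacks row 4 at column 7 and diagonals 5.
(3,4) attacks row 4 at column 4 and diagonals 3, 5.
(5,8) attacks row 4 at column 8 and diagonals 7.
(6,2) attacks row 4 at column 2 and diagonals 4.
(7,5) attacks row 4 at column 5 and diagonals 2, 8.
Attacked columns: {1, 2, 3, 4, 5, 7, 8}. Safe: {6}.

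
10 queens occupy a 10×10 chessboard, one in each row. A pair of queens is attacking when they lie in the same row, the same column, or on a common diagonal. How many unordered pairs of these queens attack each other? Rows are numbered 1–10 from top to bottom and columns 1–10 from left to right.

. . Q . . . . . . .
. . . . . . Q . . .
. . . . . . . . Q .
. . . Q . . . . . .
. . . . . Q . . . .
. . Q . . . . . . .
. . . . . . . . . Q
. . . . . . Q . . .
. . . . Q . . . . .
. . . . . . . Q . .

Same column: (1,3)–(6,3) (column 3); (2,7)–(8,7) (column 7).
Same diagonal: (2,7)–(6,3) (|2−6| = |7−3| = 4).
Total attacking pairs: 3.

3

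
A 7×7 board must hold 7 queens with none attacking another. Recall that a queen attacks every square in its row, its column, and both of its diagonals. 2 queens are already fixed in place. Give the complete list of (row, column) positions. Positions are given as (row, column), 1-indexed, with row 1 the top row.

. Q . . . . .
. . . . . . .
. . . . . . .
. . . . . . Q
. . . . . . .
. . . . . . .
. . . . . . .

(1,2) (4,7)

Row 2: attacked by (1,2)→{1,2,3}; (4,7)→{5,7}. Safe: 4, 6. Place at column 4.
Row 3: attacked by (1,2)→{2,4}; (2,4)→{3,4,5}; (4,7)→{6,7}. Safe: 1. Place at column 1.
Row 5: attacked by (1,2)→{2,6}; (2,4)→{1,4,7}; (3,1)→{1,3}; (4,7)→{6,7}. Safe: 5. Place at column 5.
Row 6: attacked by (1,2)→{2,7}; (2,4)→{4}; (3,1)→{1,4}; (4,7)→{5,7}; (5,5)→{4,5,6}. Safe: 3. Place at column 3.
Row 7: attacked by (1,2)→{2}; (2,4)→{4}; (3,1)→{1,5}; (4,7)→{4,7}; (5,5)→{3,5,7}; (6,3)→{2,3,4}. Safe: 6. Place at column 6.
Columns [2, 4, 1, 7, 5, 3, 6], r−c [-1, -2, 2, -3, 0, 3, 1], r+c [3, 6, 4, 11, 10, 9, 13] are all distinct, so no two queens attack.

(1,2) (2,4) (3,1) (4,7) (5,5) (6,3) (7,6)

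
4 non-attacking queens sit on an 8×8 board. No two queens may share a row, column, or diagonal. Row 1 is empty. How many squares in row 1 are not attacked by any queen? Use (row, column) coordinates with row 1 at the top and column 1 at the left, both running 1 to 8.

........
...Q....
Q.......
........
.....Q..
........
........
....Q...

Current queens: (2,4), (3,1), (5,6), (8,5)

2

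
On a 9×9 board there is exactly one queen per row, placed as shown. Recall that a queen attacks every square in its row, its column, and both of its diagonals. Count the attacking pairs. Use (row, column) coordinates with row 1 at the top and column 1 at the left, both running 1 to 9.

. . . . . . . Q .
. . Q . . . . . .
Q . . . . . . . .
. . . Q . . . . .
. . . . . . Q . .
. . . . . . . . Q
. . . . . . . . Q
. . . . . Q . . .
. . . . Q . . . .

Same column: (6,9)–(7,9) (column 9).
Same diagonal: (3,1)–(8,6) (|3−8| = |1−6| = 5); (5,7)–(7,9) (|5−7| = |7−9| = 2); (8,6)–(9,5) (|8−9| = |6−5| = 1).
Total attacking pairs: 4.

4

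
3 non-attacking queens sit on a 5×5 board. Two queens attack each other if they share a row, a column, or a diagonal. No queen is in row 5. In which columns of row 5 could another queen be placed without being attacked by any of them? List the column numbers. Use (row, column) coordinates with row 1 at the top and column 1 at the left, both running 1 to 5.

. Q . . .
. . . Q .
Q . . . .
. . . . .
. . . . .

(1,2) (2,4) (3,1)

(1,2) attacks row 5 at column 2.
(2,4) attacks row 5 at column 4 and diagonals 1.
(3,1) attacks row 5 at column 1 and diagonals 3.
Attacked columns: {1, 2, 3, 4}. Safe: {5}.

columns 5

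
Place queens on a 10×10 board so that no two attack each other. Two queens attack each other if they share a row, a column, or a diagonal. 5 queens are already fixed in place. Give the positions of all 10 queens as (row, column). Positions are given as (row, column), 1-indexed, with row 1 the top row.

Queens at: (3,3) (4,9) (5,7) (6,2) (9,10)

(1,8) (2,1) (3,3) (4,9) (5,7) (6,2) (7,4) (8,6) (9,10) (10,5)

Row 1: attacked by (3,3)→{1,3,5}; (4,9)→{6,9}; (5,7)→{3,7}; (6,2)→{2,7}; (9,10)→{2,10}. Safe: 4, 8. Place at column 8.
Row 2: attacked by (1,8)→{7,8,9}; (3,3)→{2,3,4}; (4,9)→{7,9}; (5,7)→{4,7,10}; (6,2)→{2,6}; (9,10)→{3,10}. Safe: 1, 5. Place at column 1.
Row 7: attacked by (1,8)→{2,8}; (2,1)→{1,6}; (3,3)→{3,7}; (4,9)→{6,9}; (5,7)→{5,7,9}; (6,2)→{1,2,3}; (9,10)→{8,10}. Safe: 4. Place at column 4.
Row 8: attacked by (1,8)→{1,8}; (2,1)→{1,7}; (3,3)→{3,8}; (4,9)→{5,9}; (5,7)→{4,7,10}; (6,2)→{2,4}; (7,4)→{3,4,5}; (9,10)→{9,10}. Safe: 6. Place at column 6.
Row 10: attacked by (1,8)→{8}; (2,1)→{1,9}; (3,3)→{3,10}; (4,9)→{3,9}; (5,7)→{2,7}; (6,2)→{2,6}; (7,4)→{1,4,7}; (8,6)→{4,6,8}; (9,10)→{9,10}. Safe: 5. Place at column 5.
Columns [8, 1, 3, 9, 7, 2, 4, 6, 10, 5], r−c [-7, 1, 0, -5, -2, 4, 3, 2, -1, 5], r+c [9, 3, 6, 13, 12, 8, 11, 14, 19, 15] are all distinct, so no two queens attack.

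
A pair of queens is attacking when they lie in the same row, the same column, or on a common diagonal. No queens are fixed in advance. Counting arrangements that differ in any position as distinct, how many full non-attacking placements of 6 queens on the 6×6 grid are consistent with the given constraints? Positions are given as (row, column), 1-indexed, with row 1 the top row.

Branch on row 1: col 1 → 0; col 2 → 1; col 3 → 1; col 4 → 1; col 5 → 1; col 6 → 0.
Sum: 0 + 1 + 1 + 1 + 1 + 0 = 4.
(This is the classic 6-queens count.)

4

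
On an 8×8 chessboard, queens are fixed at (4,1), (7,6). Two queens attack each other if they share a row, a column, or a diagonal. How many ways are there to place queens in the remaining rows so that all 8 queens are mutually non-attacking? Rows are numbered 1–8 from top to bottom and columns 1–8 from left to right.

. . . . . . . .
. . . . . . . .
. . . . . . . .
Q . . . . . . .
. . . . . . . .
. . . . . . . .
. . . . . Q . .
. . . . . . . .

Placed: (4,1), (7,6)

3

Branch on row 1: col 2 → 1; col 3 → 0; col 5 → 2; col 7 → 0; col 8 → 0.
Sum: 1 + 0 + 2 + 0 + 0 = 3.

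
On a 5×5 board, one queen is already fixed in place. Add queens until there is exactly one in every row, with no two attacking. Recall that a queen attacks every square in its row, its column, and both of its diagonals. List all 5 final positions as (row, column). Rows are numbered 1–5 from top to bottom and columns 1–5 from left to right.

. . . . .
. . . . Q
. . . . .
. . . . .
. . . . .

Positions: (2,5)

Row 1: attacked by (2,5)→{4,5}. Safe: 1, 2, 3. Place at column 2.
Row 3: attacked by (1,2)→{2,4}; (2,5)→{4,5}. Safe: 1, 3. Place at column 3.
Row 4: attacked by (1,2)→{2,5}; (2,5)→{3,5}; (3,3)→{2,3,4}. Safe: 1. Place at column 1.
Row 5: attacked by (1,2)→{2}; (2,5)→{2,5}; (3,3)→{1,3,5}; (4,1)→{1,2}. Safe: 4. Place at column 4.
Columns [2, 5, 3, 1, 4], r−c [-1, -3, 0, 3, 1], r+c [3, 7, 6, 5, 9] are all distinct, so no two queens attack.

(1,2) (2,5) (3,3) (4,1) (5,4)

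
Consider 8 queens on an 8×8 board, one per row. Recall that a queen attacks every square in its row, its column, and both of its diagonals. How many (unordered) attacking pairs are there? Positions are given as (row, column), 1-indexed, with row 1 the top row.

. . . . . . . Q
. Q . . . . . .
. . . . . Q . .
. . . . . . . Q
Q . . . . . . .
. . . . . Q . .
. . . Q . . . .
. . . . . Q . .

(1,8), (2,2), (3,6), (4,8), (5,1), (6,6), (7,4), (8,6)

7

Same column: (1,8)–(4,8) (column 8); (3,6)–(6,6) (column 6); (3,6)–(8,6) (column 6); (6,6)–(8,6) (column 6).
Same diagonal: (1,8)–(3,6) (|1−3| = |8−6| = 2); (2,2)–(6,6) (|2−6| = |2−6| = 4); (4,8)–(6,6) (|4−6| = |8−6| = 2).
Total attacking pairs: 7.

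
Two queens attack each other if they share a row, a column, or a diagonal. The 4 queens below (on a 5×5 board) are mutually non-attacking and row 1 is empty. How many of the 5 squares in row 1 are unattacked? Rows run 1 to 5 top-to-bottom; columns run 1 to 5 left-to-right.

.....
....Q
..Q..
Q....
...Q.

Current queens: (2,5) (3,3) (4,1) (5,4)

(2,5) attacks row 1 at column 5 and diagonals 4.
(3,3) attacks row 1 at column 3 and diagonals 1, 5.
(4,1) attacks row 1 at column 1 and diagonals 4.
(5,4) attacks row 1 at column 4.
Attacked columns: {1, 3, 4, 5}. Safe: {2}.

1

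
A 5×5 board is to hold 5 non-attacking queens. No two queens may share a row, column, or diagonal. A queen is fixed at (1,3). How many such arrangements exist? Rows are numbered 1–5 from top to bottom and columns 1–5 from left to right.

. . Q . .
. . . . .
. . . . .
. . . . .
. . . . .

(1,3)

2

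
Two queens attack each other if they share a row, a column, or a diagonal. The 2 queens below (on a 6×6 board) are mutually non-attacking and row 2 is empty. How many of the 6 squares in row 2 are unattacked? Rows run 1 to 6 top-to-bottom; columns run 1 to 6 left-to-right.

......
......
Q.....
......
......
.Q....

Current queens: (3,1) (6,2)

3

(3,1) attacks row 2 at column 1 and diagonals 2.
(6,2) attacks row 2 at column 2 and diagonals 6.
Attacked columns: {1, 2, 6}. Safe: {3, 4, 5}.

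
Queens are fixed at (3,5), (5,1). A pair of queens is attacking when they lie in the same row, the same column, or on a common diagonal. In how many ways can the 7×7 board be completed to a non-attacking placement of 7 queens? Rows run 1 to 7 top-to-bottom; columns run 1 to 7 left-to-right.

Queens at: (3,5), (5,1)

Branch on row 1: col 2 → 1; col 4 → 0; col 6 → 1.
Sum: 1 + 0 + 1 = 2.

2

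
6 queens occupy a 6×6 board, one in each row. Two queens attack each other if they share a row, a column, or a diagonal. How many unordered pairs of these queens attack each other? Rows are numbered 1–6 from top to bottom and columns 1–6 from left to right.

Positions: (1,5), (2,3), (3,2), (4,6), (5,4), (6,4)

4

Same column: (5,4)–(6,4) (column 4).
Same diagonal: (2,3)–(3,2) (|2−3| = |3−2| = 1); (3,2)–(5,4) (|3−5| = |2−4| = 2); (4,6)–(6,4) (|4−6| = |6−4| = 2).
Total attacking pairs: 4.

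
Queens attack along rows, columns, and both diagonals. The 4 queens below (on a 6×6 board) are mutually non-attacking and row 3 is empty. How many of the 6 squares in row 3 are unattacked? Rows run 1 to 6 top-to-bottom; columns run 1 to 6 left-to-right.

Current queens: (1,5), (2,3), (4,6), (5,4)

(1,5) attacks row 3 at column 5 and diagonals 3.
(2,3) attacks row 3 at column 3 and diagonals 2, 4.
(4,6) attacks row 3 at column 6 and diagonals 5.
(5,4) attacks row 3 at column 4 and diagonals 2, 6.
Attacked columns: {2, 3, 4, 5, 6}. Safe: {1}.

1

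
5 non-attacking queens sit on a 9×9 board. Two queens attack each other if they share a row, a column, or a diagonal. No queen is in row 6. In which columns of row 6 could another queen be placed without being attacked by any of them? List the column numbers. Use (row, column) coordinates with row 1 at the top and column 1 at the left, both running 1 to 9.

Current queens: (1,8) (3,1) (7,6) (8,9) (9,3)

columns 2

(1,8) attacks row 6 at column 8 and diagonals 3.
(3,1) attacks row 6 at column 1 and diagonals 4.
(7,6) attacks row 6 at column 6 and diagonals 5, 7.
(8,9) attacks row 6 at column 9 and diagonals 7.
(9,3) attacks row 6 at column 3 and diagonals 6.
Attacked columns: {1, 3, 4, 5, 6, 7, 8, 9}. Safe: {2}.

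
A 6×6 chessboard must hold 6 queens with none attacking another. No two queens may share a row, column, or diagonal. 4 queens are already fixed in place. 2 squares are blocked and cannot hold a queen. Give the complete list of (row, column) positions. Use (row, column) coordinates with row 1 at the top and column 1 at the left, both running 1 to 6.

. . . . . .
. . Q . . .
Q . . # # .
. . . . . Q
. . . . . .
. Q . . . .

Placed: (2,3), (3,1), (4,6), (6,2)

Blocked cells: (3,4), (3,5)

Row 1: attacked by (2,3)→{2,3,4}; (3,1)→{1,3}; (4,6)→{3,6}; (6,2)→{2}. Safe: 5. Place at column 5.
Row 5: attacked by (1,5)→{1,5}; (2,3)→{3,6}; (3,1)→{1,3}; (4,6)→{5,6}; (6,2)→{1,2,3}. Safe: 4. Place at column 4.
Columns [5, 3, 1, 6, 4, 2], r−c [-4, -1, 2, -2, 1, 4], r+c [6, 5, 4, 10, 9, 8] are all distinct, so no two queens attack.

(1,5) (2,3) (3,1) (4,6) (5,4) (6,2)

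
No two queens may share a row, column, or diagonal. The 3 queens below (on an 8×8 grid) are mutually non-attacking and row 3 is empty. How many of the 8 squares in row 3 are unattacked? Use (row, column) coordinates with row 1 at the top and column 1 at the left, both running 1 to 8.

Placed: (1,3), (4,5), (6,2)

2

(1,3) attacks row 3 at column 3 and diagonals 1, 5.
(4,5) attacks row 3 at column 5 and diagonals 4, 6.
(6,2) attacks row 3 at column 2 and diagonals 5.
Attacked columns: {1, 2, 3, 4, 5, 6}. Safe: {7, 8}.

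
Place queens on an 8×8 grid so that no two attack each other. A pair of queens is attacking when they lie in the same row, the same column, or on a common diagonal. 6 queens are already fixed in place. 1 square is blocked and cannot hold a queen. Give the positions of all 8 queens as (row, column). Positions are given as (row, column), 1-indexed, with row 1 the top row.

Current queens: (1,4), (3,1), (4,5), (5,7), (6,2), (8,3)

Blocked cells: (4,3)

Row 2: attacked by (1,4)→{3,4,5}; (3,1)→{1,2}; (4,5)→{3,5,7}; (5,7)→{4,7}; (6,2)→{2,6}; (8,3)→{3}. Safe: 8. Place at column 8.
Row 7: attacked by (1,4)→{4}; (2,8)→{3,8}; (3,1)→{1,5}; (4,5)→{2,5,8}; (5,7)→{5,7}; (6,2)→{1,2,3}; (8,3)→{2,3,4}. Safe: 6. Place at column 6.
Columns [4, 8, 1, 5, 7, 2, 6, 3], r−c [-3, -6, 2, -1, -2, 4, 1, 5], r+c [5, 10, 4, 9, 12, 8, 13, 11] are all distinct, so no two queens attack.

(1,4) (2,8) (3,1) (4,5) (5,7) (6,2) (7,6) (8,3)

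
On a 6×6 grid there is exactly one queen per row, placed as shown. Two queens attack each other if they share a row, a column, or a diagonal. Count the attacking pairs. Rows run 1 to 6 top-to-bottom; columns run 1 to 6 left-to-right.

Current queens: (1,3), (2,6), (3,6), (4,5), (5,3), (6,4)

Same column: (1,3)–(5,3) (column 3); (2,6)–(3,6) (column 6).
Same diagonal: (2,6)–(5,3) (|2−5| = |6−3| = 3); (3,6)–(4,5) (|3−4| = |6−5| = 1); (5,3)–(6,4) (|5−6| = |3−4| = 1).
Total attacking pairs: 5.

5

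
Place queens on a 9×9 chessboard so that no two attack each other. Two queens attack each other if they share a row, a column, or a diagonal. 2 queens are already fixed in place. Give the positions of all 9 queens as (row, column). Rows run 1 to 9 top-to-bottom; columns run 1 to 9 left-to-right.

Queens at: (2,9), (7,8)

Row 1: attacked by (2,9)→{8,9}; (7,8)→{2,8}. Safe: 1, 3, 4, 5, 6, 7. Place at column 5.
Row 3: attacked by (1,5)→{3,5,7}; (2,9)→{8,9}; (7,8)→{4,8}. Safe: 1, 2, 6. Place at column 2.
Row 4: attacked by (1,5)→{2,5,8}; (2,9)→{7,9}; (3,2)→{1,2,3}; (7,8)→{5,8}. Safe: 4, 6. Place at column 4.
Row 5: attacked by (1,5)→{1,5,9}; (2,9)→{6,9}; (3,2)→{2,4}; (4,4)→{3,4,5}; (7,8)→{6,8}. Safe: 7. Place at column 7.
Row 6: attacked by (1,5)→{5}; (2,9)→{5,9}; (3,2)→{2,5}; (4,4)→{2,4,6}; (5,7)→{6,7,8}; (7,8)→{7,8,9}. Safe: 1, 3. Place at column 3.
Row 8: attacked by (1,5)→{5}; (2,9)→{3,9}; (3,2)→{2,7}; (4,4)→{4,8}; (5,7)→{4,7}; (6,3)→{1,3,5}; (7,8)→{7,8,9}. Safe: 6. Place at column 6.
Row 9: attacked by (1,5)→{5}; (2,9)→{2,9}; (3,2)→{2,8}; (4,4)→{4,9}; (5,7)→{3,7}; (6,3)→{3,6}; (7,8)→{6,8}; (8,6)→{5,6,7}. Safe: 1. Place at column 1.
Columns [5, 9, 2, 4, 7, 3, 8, 6, 1], r−c [-4, -7, 1, 0, -2, 3, -1, 2, 8], r+c [6, 11, 5, 8, 12, 9, 15, 14, 10] are all distinct, so no two queens attack.

(1,5) (2,9) (3,2) (4,4) (5,7) (6,3) (7,8) (8,6) (9,1)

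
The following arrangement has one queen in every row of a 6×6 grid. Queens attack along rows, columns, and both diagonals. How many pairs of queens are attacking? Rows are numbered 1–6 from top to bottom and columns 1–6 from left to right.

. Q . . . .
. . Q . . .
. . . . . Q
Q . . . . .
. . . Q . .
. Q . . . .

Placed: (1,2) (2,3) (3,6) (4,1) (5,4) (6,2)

Same column: (1,2)–(6,2) (column 2).
Same diagonal: (1,2)–(2,3) (|1−2| = |2−3| = 1); (2,3)–(4,1) (|2−4| = |3−1| = 2); (3,6)–(5,4) (|3−5| = |6−4| = 2).
Total attacking pairs: 4.

4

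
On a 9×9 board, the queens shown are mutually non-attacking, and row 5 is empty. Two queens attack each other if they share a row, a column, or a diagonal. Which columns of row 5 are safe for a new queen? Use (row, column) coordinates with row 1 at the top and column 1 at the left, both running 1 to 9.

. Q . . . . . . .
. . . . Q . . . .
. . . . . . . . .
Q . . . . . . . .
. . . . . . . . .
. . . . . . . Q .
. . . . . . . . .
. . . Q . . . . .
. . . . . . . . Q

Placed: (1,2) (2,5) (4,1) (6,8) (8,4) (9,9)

(1,2) attacks row 5 at column 2 and diagonals 6.
(2,5) attacks row 5 at column 5 and diagonals 2, 8.
(4,1) attacks row 5 at column 1 and diagonals 2.
(6,8) attacks row 5 at column 8 and diagonals 7, 9.
(8,4) attacks row 5 at column 4 and diagonals 1, 7.
(9,9) attacks row 5 at column 9 and diagonals 5.
Attacked columns: {1, 2, 4, 5, 6, 7, 8, 9}. Safe: {3}.

columns 3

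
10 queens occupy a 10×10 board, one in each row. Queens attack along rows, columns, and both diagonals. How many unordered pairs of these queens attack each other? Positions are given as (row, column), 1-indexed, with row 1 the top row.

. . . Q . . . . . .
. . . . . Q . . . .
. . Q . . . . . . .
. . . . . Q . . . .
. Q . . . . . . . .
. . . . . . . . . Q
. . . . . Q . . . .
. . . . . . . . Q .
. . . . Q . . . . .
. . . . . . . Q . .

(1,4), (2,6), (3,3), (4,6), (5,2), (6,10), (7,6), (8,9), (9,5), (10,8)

4

Same column: (2,6)–(4,6) (column 6); (2,6)–(7,6) (column 6); (4,6)–(7,6) (column 6).
Same diagonal: (2,6)–(6,10) (|2−6| = |6−10| = 4).
Total attacking pairs: 4.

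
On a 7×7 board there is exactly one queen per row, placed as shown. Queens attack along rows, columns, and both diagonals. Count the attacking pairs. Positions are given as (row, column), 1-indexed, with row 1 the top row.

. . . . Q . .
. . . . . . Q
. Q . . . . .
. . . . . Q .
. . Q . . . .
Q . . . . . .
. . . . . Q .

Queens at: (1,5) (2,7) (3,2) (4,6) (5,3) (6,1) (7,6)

2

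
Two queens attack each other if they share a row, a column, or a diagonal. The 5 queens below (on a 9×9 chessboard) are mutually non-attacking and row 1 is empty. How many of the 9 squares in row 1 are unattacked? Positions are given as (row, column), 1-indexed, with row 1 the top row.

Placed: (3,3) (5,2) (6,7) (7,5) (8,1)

2

(3,3) attacks row 1 at column 3 and diagonals 1, 5.
(5,2) attacks row 1 at column 2 and diagonals 6.
(6,7) attacks row 1 at column 7 and diagonals 2.
(7,5) attacks row 1 at column 5.
(8,1) attacks row 1 at column 1 and diagonals 8.
Attacked columns: {1, 2, 3, 5, 6, 7, 8}. Safe: {4, 9}.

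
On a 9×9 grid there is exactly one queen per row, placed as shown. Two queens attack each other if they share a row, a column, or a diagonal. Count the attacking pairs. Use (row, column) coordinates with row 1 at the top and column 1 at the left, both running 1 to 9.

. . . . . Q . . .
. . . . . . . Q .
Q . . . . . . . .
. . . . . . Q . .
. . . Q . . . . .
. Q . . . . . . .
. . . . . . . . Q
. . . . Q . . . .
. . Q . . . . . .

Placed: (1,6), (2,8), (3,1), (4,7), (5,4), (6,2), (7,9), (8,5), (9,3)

All columns are distinct and no two queens satisfy |Δrow| = |Δcol|, so no pair attacks.

0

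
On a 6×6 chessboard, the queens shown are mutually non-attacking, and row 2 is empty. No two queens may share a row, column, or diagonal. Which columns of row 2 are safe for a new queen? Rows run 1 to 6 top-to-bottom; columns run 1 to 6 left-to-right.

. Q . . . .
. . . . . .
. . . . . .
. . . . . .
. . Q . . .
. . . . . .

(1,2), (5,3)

(1,2) attacks row 2 at column 2 and diagonals 1, 3.
(5,3) attacks row 2 at column 3 and diagonals 6.
Attacked columns: {1, 2, 3, 6}. Safe: {4, 5}.

columns 4, 5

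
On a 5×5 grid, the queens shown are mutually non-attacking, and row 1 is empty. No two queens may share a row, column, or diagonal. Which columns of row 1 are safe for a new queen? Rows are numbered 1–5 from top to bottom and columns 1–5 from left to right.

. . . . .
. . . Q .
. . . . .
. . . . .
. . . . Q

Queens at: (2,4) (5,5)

(2,4) attacks row 1 at column 4 and diagonals 3, 5.
(5,5) attacks row 1 at column 5 and diagonals 1.
Attacked columns: {1, 3, 4, 5}. Safe: {2}.

columns 2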